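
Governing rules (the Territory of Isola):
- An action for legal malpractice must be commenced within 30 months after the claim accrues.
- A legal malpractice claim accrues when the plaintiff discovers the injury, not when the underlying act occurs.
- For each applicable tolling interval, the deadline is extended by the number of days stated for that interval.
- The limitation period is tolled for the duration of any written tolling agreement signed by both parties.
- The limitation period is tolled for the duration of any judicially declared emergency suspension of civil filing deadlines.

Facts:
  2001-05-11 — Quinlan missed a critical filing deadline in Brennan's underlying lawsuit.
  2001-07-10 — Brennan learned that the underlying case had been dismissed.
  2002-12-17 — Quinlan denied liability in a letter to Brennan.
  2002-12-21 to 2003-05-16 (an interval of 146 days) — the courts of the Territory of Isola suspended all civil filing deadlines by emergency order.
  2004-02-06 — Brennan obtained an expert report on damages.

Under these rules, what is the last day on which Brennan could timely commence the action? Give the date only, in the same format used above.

2004-06-04

Under the discovery rule, the claim accrued on 2001-07-10, when Brennan discovered the injury — not on the 2001-05-11 date of the underlying act.
Adding the 30 months base period to 2001-07-10 gives a deadline of 2004-01-10, before any tolling.
The period was tolled for 146 days by the emergency suspension of filing deadlines (2002-12-21 to 2003-05-16), pushing the deadline to 2004-06-04.
None of the other events listed affects the running of the period under the stated rules.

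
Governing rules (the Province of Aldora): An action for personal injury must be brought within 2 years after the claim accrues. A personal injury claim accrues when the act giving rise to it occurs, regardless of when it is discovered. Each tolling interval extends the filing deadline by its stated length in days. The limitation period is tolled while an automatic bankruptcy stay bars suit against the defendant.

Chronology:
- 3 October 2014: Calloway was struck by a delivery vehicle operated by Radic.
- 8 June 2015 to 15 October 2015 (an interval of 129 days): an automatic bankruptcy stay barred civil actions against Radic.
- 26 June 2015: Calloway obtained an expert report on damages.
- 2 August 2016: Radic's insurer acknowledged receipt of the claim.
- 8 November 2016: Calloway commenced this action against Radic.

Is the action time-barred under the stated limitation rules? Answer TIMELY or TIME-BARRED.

The claim accrued on 3 October 2014, when the wrongful act occurred.
2 years from 3 October 2014 is 3 October 2016.
Because the automatic bankruptcy stay ran from 8 June 2015 to 15 October 2015, the deadline is extended by 129 days to 9 February 2017.
None of the other events listed affects the running of the period under the stated rules.
Filing on 8 November 2016 beat the 9 February 2017 deadline — the action is timely.

TIMELY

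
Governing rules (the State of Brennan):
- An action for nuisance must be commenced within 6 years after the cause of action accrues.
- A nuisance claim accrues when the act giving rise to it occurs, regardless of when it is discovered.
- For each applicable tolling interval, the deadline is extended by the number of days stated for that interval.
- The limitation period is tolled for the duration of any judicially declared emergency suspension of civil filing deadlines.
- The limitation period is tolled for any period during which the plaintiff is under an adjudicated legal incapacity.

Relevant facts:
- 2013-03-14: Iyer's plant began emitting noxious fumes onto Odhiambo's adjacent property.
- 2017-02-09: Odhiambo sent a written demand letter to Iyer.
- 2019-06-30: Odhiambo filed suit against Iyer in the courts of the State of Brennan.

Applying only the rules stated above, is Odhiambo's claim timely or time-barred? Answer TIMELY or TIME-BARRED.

The cause of action accrued on 2013-03-14, the date of the act.
6 years from 2013-03-14 is 2019-03-14.
Nothing else in the chronology tolls or restarts the period.
Filing on 2019-06-30 missed the 2019-03-14 deadline — the action is time-barred.

TIME-BARRED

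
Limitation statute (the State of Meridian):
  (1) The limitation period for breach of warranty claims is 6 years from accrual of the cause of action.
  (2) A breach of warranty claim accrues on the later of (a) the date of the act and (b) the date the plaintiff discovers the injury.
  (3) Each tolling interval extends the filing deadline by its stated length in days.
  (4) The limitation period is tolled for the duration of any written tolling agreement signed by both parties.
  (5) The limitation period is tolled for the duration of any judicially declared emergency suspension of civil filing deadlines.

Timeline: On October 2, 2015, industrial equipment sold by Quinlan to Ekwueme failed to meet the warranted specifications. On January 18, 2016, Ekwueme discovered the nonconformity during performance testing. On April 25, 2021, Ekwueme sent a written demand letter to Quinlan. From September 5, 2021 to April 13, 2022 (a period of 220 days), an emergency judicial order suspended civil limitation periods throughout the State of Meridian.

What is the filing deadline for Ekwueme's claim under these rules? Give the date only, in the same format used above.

August 26, 2022

Because discovery on January 18, 2016 post-dates the October 2, 2015 act, accrual under the later-of rule falls on January 18, 2016.
The untolled deadline — 6 years after January 18, 2016 — is January 18, 2022.
Because the emergency suspension of filing deadlines ran from September 5, 2021 to April 13, 2022, the deadline is extended by 220 days to August 26, 2022.
The other events in the timeline have no effect on the limitation period under the stated rules.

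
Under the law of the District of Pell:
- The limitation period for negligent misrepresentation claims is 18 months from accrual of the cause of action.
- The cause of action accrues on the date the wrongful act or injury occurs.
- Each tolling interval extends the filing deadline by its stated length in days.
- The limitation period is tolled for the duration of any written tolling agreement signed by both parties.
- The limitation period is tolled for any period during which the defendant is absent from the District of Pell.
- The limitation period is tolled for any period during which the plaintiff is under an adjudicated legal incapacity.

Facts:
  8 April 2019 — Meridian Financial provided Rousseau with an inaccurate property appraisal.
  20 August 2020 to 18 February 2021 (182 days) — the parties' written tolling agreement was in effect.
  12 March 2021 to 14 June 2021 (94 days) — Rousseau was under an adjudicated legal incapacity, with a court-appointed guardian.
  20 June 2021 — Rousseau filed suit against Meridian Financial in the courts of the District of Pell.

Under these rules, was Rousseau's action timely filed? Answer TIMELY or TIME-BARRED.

TIMELY

The cause of action accrued on 8 April 2019, the date of the act.
18 months from 8 April 2019 is 8 October 2020.
The written tolling agreement from 20 August 2020 to 18 February 2021 tolled the period for 182 days, extending the deadline to 8 April 2021.
Because the plaintiff's legal incapacity ran from 12 March 2021 to 14 June 2021, the deadline is extended by 94 days to 11 July 2021.
Filing on 20 June 2021 beat the 11 July 2021 deadline — the action is timely.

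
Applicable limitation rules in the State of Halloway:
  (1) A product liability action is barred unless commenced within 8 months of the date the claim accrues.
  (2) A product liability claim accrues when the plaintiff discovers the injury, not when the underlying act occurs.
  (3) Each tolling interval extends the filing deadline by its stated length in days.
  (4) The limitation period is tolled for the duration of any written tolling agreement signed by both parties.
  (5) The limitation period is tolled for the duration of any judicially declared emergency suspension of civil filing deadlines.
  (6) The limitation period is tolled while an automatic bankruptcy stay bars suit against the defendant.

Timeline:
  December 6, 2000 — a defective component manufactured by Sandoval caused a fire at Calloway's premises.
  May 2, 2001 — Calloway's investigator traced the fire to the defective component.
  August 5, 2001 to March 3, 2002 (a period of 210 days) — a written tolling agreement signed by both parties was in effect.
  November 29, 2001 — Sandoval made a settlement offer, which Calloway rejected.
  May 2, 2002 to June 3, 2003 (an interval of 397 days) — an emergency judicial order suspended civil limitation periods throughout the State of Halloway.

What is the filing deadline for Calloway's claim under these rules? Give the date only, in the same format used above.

September 1, 2003

Under the discovery rule, the claim accrued on May 2, 2001, when Calloway discovered the injury — not on the December 6, 2000 date of the underlying act.
Adding the 8 months base period to May 2, 2001 gives a deadline of January 2, 2002, before any tolling.
Because the written tolling agreement ran from August 5, 2001 to March 3, 2002, the deadline is extended by 210 days to July 31, 2002.
Because the emergency suspension of filing deadlines ran from May 2, 2002 to June 3, 2003, the deadline is extended by 397 days to September 1, 2003.
None of the other events listed affects the running of the period under the stated rules.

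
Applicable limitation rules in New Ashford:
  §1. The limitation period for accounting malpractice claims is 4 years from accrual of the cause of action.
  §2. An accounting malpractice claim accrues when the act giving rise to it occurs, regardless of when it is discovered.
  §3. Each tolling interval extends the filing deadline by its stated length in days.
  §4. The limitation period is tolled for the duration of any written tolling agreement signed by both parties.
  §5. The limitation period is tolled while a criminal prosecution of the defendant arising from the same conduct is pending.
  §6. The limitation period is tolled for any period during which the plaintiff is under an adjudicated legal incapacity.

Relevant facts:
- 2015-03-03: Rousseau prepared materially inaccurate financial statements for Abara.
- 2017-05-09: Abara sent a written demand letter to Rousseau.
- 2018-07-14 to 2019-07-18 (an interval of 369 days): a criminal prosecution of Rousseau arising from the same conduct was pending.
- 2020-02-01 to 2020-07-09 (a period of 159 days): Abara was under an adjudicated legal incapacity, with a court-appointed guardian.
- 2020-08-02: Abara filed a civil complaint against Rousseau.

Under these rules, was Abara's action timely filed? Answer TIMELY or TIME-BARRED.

The claim accrued on 2015-03-03, when the wrongful act occurred.
The untolled deadline — 4 years after 2015-03-03 — is 2019-03-03.
The pending criminal prosecution from 2018-07-14 to 2019-07-18 tolled the period for 369 days, extending the deadline to 2020-03-06.
The period was tolled for 159 days by the plaintiff's legal incapacity (2020-02-01 to 2020-07-09), pushing the deadline to 2020-08-12.
Nothing else in the chronology tolls or restarts the period.
The 2020-08-02 filing precedes the 2020-08-12 deadline; the claim is timely.

TIMELY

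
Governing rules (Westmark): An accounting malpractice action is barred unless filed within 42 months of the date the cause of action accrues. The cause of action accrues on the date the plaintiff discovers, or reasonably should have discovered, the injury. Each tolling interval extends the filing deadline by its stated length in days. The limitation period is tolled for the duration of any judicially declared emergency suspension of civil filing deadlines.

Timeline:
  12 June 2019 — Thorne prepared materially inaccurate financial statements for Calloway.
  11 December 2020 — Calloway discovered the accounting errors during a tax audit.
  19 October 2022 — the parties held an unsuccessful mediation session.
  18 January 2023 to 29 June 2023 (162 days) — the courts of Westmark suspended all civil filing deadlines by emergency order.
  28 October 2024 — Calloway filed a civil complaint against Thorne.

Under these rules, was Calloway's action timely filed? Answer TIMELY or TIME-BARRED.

Under the discovery rule, the claim accrued on 11 December 2020, when Calloway discovered the injury — not on the 12 June 2019 date of the underlying act.
42 months from 11 December 2020 is 11 June 2024.
The period was tolled for 162 days by the emergency suspension of filing deadlines (18 January 2023 to 29 June 2023), pushing the deadline to 20 November 2024.
None of the other events listed affects the running of the period under the stated rules.
The 28 October 2024 filing precedes the 20 November 2024 deadline; the claim is timely.

TIMELY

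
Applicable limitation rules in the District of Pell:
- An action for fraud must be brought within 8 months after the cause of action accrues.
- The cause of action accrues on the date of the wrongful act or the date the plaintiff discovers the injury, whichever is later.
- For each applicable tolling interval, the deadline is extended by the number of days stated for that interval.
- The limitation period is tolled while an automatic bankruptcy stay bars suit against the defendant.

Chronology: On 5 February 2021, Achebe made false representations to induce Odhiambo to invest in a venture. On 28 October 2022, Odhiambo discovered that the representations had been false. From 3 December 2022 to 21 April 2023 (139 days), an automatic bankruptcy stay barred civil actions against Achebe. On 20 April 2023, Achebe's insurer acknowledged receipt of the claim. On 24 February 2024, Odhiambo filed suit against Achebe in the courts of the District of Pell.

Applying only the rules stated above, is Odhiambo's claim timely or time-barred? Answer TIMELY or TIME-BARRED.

TIME-BARRED

Taking the later of the act (5 February 2021) and discovery (28 October 2022), the claim accrued on 28 October 2022.
Adding the 8 months base period to 28 October 2022 gives a deadline of 28 June 2023, before any tolling.
Because the automatic bankruptcy stay ran from 3 December 2022 to 21 April 2023, the deadline is extended by 139 days to 14 November 2023.
Nothing else in the chronology tolls or restarts the period.
Odhiambo filed on 24 February 2024, after the 14 November 2023 deadline, so the action is time-barred.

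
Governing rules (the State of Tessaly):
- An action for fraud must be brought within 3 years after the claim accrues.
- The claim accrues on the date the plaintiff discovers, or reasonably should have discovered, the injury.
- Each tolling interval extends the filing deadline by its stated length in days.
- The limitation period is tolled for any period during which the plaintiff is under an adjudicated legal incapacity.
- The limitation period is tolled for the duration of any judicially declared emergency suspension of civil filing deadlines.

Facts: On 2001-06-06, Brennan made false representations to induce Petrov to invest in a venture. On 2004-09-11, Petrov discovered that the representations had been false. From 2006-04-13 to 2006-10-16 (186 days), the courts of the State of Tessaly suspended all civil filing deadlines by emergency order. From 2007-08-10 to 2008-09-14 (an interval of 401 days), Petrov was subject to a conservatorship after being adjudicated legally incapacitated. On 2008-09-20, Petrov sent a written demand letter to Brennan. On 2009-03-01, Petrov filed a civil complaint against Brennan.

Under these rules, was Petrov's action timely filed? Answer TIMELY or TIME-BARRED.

TIMELY

The claim did not accrue until Petrov discovered the injury on 2004-09-11; the 2001-06-06 act date does not start the clock under the stated rule.
3 years from 2004-09-11 is 2007-09-11.
The period was tolled for 186 days by the emergency suspension of filing deadlines (2006-04-13 to 2006-10-16), pushing the deadline to 2008-03-15.
The period was tolled for 401 days by the plaintiff's legal incapacity (2007-08-10 to 2008-09-14), pushing the deadline to 2009-04-20.
The other events in the timeline have no effect on the limitation period under the stated rules.
Filing on 2009-03-01 beat the 2009-04-20 deadline — the action is timely.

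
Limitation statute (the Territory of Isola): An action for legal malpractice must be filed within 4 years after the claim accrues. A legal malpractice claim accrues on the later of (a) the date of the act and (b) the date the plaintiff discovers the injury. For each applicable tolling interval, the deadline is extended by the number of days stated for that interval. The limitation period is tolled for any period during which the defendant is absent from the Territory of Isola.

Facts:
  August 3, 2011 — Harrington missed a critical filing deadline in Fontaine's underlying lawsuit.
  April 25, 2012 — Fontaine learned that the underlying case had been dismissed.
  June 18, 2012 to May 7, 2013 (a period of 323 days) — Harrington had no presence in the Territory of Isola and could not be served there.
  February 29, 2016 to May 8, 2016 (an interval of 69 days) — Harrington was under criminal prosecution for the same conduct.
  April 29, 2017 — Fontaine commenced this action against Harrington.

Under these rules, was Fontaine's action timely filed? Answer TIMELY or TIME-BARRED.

TIME-BARRED

Because discovery on April 25, 2012 post-dates the August 3, 2011 act, accrual under the later-of rule falls on April 25, 2012.
Adding the 4 years base period to April 25, 2012 gives a deadline of April 25, 2016, before any tolling.
Because the defendant's absence from the jurisdiction ran from June 18, 2012 to May 7, 2013, the deadline is extended by 323 days to March 14, 2017.
No stated provision tolls the period for a criminal prosecution, so the interval from February 29, 2016 to May 8, 2016 has no effect on the deadline.
Filing on April 29, 2017 missed the March 14, 2017 deadline — the action is time-barred.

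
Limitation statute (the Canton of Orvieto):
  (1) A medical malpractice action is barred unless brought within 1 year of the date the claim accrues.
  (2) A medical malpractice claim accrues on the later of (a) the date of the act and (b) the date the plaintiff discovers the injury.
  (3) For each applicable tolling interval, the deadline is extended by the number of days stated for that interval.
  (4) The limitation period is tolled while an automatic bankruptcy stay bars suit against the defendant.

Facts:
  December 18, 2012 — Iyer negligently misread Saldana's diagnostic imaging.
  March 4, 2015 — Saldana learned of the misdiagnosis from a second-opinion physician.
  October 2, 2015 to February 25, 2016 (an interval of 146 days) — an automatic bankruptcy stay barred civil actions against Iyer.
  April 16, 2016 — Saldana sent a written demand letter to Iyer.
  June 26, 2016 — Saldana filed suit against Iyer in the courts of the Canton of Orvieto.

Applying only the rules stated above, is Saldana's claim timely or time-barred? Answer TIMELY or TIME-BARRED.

Because discovery on March 4, 2015 post-dates the December 18, 2012 act, accrual under the later-of rule falls on March 4, 2015.
The untolled deadline — 1 year after March 4, 2015 — is March 4, 2016.
The period was tolled for 146 days by the automatic bankruptcy stay (October 2, 2015 to February 25, 2016), pushing the deadline to July 28, 2016.
None of the other events listed affects the running of the period under the stated rules.
Saldana filed on June 26, 2016, before the July 28, 2016 deadline, so the action is timely.

TIMELY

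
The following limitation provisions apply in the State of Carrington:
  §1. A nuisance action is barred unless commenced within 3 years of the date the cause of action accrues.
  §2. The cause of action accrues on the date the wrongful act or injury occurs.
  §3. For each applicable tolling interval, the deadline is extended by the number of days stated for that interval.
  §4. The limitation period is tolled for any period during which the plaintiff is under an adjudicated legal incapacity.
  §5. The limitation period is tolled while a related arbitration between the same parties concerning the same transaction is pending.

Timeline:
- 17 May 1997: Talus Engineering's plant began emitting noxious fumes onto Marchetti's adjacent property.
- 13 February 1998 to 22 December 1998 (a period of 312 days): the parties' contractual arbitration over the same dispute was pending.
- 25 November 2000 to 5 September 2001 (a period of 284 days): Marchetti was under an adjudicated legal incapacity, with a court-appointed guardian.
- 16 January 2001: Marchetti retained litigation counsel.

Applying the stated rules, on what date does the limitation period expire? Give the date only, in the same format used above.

The limitation period began to run on 17 May 1997.
The untolled deadline — 3 years after 17 May 1997 — is 17 May 2000.
The pending related arbitration from 13 February 1998 to 22 December 1998 tolled the period for 312 days, extending the deadline to 25 March 2001.
The period was tolled for 284 days by the plaintiff's legal incapacity (25 November 2000 to 5 September 2001), pushing the deadline to 3 January 2002.
None of the other events listed affects the running of the period under the stated rules.

3 January 2002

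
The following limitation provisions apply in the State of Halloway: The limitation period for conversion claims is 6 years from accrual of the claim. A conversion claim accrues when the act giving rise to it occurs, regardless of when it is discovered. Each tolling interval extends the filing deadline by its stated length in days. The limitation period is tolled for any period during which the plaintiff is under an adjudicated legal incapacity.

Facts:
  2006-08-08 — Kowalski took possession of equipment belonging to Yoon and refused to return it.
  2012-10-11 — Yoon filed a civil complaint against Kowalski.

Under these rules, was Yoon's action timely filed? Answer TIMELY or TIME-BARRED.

TIME-BARRED

The limitation period began to run on 2006-08-08.
6 years from 2006-08-08 is 2012-08-08.
The 2012-10-11 filing falls after the 2012-08-08 deadline; the claim is time-barred.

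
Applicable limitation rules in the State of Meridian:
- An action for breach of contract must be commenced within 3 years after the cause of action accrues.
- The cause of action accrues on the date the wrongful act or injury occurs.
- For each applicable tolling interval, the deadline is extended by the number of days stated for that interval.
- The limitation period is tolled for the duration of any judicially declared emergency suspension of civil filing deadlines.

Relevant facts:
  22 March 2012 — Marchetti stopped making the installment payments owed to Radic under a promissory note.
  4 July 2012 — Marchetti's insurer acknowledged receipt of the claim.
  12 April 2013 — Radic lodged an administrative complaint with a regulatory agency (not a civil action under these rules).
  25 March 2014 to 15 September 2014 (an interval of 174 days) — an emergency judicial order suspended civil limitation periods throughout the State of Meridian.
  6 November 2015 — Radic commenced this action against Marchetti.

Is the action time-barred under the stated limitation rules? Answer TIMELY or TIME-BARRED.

TIME-BARRED

The claim accrued on 22 March 2012, when the wrongful act occurred.
The untolled deadline — 3 years after 22 March 2012 — is 22 March 2015.
The emergency suspension of filing deadlines from 25 March 2014 to 15 September 2014 tolled the period for 174 days, extending the deadline to 12 September 2015.
Nothing else in the chronology tolls or restarts the period.
Radic filed on 6 November 2015, after the 12 September 2015 deadline, so the action is time-barred.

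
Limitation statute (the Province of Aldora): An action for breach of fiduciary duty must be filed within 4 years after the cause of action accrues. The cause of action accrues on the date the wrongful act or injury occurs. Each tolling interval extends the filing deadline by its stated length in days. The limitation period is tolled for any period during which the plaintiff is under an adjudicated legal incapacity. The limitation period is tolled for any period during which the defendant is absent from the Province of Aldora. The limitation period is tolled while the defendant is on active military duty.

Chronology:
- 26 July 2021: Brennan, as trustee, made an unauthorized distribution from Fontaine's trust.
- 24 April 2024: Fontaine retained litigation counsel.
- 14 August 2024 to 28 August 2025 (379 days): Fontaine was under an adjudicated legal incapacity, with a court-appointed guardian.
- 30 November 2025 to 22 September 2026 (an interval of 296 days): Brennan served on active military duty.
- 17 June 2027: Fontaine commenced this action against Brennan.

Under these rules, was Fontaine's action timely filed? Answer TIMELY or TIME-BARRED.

TIME-BARRED

The claim accrued on 26 July 2021, when the wrongful act occurred.
The untolled deadline — 4 years after 26 July 2021 — is 26 July 2025.
Because the plaintiff's legal incapacity ran from 14 August 2024 to 28 August 2025, the deadline is extended by 379 days to 9 August 2026.
Because the defendant's active military service ran from 30 November 2025 to 22 September 2026, the deadline is extended by 296 days to 1 June 2027.
The other events in the timeline have no effect on the limitation period under the stated rules.
Filing on 17 June 2027 missed the 1 June 2027 deadline — the action is time-barred.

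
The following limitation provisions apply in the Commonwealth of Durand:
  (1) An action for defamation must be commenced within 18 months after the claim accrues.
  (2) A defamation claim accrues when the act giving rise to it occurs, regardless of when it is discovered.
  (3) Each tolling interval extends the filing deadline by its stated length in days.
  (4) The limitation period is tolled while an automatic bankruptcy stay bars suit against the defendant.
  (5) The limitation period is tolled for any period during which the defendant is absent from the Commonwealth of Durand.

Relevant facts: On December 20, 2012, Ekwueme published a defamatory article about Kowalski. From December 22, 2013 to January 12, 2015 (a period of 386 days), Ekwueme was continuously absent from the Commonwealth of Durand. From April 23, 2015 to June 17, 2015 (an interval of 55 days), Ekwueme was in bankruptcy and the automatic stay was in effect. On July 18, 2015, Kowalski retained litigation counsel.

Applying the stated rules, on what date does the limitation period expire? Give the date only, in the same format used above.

September 4, 2015

The claim accrued on December 20, 2012, the date of the act.
The untolled deadline — 18 months after December 20, 2012 — is June 20, 2014.
The period was tolled for 386 days by the defendant's absence from the jurisdiction (December 22, 2013 to January 12, 2015), pushing the deadline to July 11, 2015.
The period was tolled for 55 days by the automatic bankruptcy stay (April 23, 2015 to June 17, 2015), pushing the deadline to September 4, 2015.
None of the other events listed affects the running of the period under the stated rules.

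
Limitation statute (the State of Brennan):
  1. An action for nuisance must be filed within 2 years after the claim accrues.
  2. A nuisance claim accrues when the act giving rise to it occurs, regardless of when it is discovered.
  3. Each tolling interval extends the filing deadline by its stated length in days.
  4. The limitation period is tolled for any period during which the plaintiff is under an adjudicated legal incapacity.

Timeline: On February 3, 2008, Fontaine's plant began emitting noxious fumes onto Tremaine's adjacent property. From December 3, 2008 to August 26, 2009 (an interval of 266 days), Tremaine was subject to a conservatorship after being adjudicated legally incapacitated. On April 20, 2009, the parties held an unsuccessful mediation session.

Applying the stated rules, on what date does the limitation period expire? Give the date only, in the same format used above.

The limitation period began to run on February 3, 2008.
Adding the 2 years base period to February 3, 2008 gives a deadline of February 3, 2010, before any tolling.
The period was tolled for 266 days by the plaintiff's legal incapacity (December 3, 2008 to August 26, 2009), pushing the deadline to October 27, 2010.
Nothing else in the chronology tolls or restarts the period.

October 27, 2010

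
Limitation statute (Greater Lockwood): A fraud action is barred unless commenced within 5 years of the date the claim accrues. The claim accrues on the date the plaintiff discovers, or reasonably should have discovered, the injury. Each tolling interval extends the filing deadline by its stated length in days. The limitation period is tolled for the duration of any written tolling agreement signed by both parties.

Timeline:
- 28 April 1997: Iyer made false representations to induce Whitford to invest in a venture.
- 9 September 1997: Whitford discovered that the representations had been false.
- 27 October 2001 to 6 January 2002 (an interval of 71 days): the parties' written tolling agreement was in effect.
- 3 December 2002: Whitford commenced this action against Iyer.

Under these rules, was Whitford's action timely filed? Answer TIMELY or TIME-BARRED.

Under the discovery rule, the claim accrued on 9 September 1997, when Whitford discovered the injury — not on the 28 April 1997 date of the underlying act.
The untolled deadline — 5 years after 9 September 1997 — is 9 September 2002.
The period was tolled for 71 days by the written tolling agreement (27 October 2001 to 6 January 2002), pushing the deadline to 19 November 2002.
Filing on 3 December 2002 missed the 19 November 2002 deadline — the action is time-barred.

TIME-BARRED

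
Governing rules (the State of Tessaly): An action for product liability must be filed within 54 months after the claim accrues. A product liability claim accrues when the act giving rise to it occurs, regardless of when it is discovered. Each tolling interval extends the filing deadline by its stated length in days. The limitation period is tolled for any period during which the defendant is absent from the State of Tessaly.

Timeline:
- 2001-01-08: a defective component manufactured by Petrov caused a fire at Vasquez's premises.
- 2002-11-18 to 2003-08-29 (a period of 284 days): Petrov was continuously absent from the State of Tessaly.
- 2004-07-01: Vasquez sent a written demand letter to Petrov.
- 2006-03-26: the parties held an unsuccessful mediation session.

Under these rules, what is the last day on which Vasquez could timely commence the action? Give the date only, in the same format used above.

The claim accrued on 2001-01-08, when the wrongful act occurred.
54 months from 2001-01-08 is 2005-07-08.
Because the defendant's absence from the jurisdiction ran from 2002-11-18 to 2003-08-29, the deadline is extended by 284 days to 2006-04-18.
Nothing else in the chronology tolls or restarts the period.

2006-04-18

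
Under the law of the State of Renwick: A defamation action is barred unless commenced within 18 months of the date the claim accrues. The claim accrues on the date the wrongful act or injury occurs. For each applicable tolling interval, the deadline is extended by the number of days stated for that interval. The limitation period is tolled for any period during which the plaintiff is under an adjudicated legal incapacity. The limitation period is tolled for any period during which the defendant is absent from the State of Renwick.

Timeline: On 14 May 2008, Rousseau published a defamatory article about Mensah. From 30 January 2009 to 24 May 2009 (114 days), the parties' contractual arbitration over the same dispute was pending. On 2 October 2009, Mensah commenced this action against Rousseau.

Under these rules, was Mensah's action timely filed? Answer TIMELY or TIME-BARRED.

TIMELY

The claim accrued on 14 May 2008, the date of the act.
The untolled deadline — 18 months after 14 May 2008 — is 14 November 2009.
Although a pending arbitration ran from 30 January 2009 to 24 May 2009, the stated rules do not make that a tolling event, so it is disregarded.
Filing on 2 October 2009 beat the 14 November 2009 deadline — the action is timely.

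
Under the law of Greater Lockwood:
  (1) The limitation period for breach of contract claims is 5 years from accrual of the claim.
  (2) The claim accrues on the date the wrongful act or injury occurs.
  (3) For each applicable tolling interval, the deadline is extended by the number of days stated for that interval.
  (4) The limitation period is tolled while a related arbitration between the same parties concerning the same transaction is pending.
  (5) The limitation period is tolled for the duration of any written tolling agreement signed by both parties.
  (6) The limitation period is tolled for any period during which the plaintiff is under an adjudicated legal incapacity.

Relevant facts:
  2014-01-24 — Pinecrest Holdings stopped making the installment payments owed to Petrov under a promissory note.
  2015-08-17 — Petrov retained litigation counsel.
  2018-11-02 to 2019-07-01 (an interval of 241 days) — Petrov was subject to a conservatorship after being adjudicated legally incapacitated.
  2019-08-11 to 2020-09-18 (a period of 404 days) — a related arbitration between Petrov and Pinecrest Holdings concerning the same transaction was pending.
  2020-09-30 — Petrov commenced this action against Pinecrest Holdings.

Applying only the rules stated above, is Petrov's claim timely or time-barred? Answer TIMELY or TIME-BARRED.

TIMELY

The claim accrued on 2014-01-24, when the wrongful act occurred.
Adding the 5 years base period to 2014-01-24 gives a deadline of 2019-01-24, before any tolling.
The plaintiff's legal incapacity from 2018-11-02 to 2019-07-01 tolled the period for 241 days, extending the deadline to 2019-09-22.
The period was tolled for 404 days by the pending related arbitration (2019-08-11 to 2020-09-18), pushing the deadline to 2020-10-30.
The other events in the timeline have no effect on the limitation period under the stated rules.
Petrov filed on 2020-09-30, before the 2020-10-30 deadline, so the action is timely.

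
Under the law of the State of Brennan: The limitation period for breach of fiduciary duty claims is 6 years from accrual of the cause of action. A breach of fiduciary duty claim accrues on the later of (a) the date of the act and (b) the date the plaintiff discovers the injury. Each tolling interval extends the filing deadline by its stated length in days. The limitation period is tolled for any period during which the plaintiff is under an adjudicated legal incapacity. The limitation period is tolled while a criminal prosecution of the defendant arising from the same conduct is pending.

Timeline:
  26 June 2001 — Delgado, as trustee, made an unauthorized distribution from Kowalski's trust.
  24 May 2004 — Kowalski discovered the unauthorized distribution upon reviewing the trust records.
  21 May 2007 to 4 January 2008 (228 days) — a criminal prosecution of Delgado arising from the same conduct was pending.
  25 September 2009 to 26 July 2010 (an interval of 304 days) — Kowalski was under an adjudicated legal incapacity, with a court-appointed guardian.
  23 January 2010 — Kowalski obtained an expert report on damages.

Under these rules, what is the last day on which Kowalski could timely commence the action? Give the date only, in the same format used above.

7 November 2011

Because discovery on 24 May 2004 post-dates the 26 June 2001 act, accrual under the later-of rule falls on 24 May 2004.
Adding the 6 years base period to 24 May 2004 gives a deadline of 24 May 2010, before any tolling.
The pending criminal prosecution from 21 May 2007 to 4 January 2008 tolled the period for 228 days, extending the deadline to 7 January 2011.
The plaintiff's legal incapacity from 25 September 2009 to 26 July 2010 tolled the period for 304 days, extending the deadline to 7 November 2011.
None of the other events listed affects the running of the period under the stated rules.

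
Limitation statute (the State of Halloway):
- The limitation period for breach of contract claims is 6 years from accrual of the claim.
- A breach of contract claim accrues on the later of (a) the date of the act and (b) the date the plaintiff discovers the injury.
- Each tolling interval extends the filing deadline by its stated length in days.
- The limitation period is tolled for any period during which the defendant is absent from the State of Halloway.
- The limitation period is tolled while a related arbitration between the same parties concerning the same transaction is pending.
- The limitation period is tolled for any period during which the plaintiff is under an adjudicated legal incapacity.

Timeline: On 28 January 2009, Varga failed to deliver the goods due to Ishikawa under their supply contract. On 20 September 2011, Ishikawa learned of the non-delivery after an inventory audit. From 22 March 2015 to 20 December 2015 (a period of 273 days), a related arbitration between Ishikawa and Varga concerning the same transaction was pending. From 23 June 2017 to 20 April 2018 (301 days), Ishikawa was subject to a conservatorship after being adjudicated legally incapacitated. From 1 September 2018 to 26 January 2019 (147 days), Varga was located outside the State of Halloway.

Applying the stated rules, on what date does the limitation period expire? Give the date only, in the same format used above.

Because discovery on 20 September 2011 post-dates the 28 January 2009 act, accrual under the later-of rule falls on 20 September 2011.
Adding the 6 years base period to 20 September 2011 gives a deadline of 20 September 2017, before any tolling.
The pending related arbitration from 22 March 2015 to 20 December 2015 tolled the period for 273 days, extending the deadline to 20 June 2018.
The period was tolled for 301 days by the plaintiff's legal incapacity (23 June 2017 to 20 April 2018), pushing the deadline to 17 April 2019.
The defendant's absence from the jurisdiction from 1 September 2018 to 26 January 2019 tolled the period for 147 days, extending the deadline to 11 September 2019.

11 September 2019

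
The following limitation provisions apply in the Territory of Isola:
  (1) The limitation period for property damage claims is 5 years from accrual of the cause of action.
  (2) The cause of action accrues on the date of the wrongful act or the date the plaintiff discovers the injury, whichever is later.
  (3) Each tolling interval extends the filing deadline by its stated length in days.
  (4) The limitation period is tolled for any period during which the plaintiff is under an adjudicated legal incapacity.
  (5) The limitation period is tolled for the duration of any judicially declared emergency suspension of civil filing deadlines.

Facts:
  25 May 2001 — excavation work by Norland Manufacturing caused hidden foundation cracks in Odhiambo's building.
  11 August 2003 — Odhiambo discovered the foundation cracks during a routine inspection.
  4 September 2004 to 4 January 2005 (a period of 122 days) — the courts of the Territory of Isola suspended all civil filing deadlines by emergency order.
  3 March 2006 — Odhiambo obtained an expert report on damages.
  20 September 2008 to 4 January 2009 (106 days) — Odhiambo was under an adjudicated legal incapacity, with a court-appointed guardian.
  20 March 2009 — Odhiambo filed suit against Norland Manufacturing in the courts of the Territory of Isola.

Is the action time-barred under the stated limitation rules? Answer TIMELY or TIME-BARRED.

TIMELY

The claim accrued on 11 August 2003 — the later of the 25 May 2001 act and the 11 August 2003 discovery.
Adding the 5 years base period to 11 August 2003 gives a deadline of 11 August 2008, before any tolling.
The period was tolled for 122 days by the emergency suspension of filing deadlines (4 September 2004 to 4 January 2005), pushing the deadline to 11 December 2008.
The period was tolled for 106 days by the plaintiff's legal incapacity (20 September 2008 to 4 January 2009), pushing the deadline to 27 March 2009.
The other events in the timeline have no effect on the limitation period under the stated rules.
Odhiambo filed on 20 March 2009, before the 27 March 2009 deadline, so the action is timely.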